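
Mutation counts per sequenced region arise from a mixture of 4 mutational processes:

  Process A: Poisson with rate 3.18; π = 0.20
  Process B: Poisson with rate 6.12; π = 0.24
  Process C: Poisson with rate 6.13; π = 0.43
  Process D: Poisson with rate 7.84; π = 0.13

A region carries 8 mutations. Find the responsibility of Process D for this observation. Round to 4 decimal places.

0.1963

By Bayes' theorem, P(k | x) = P(Z=k) f_k(x) / Σ_j P(Z=j) f_j(x).
Component likelihoods at x = 8 mutations:
  f_A = e^(−3.18)·3.18^8/8! = 0.0107855
  f_B = e^(−6.12)·6.12^8/8! = 0.107302
  f_C = e^(−6.13)·6.13^8/8! = 0.107631
  f_D = e^(−7.84)·7.84^8/8! = 0.13936
Unnormalised posteriors:
  P(Z=A)·f_A = 0.20 × 0.0107855 = 0.0021571
  P(Z=B)·f_B = 0.24 × 0.107302 = 0.0257525
  P(Z=C)·f_C = 0.43 × 0.107631 = 0.0462814
  P(Z=D)·f_D = 0.13 × 0.13936 = 0.0181168
Normaliser: 0.0021571 + 0.0257525 + 0.0462814 + 0.0181168 = 0.0923079
Responsibility of Process D: 0.0181168 / 0.0923079 ≈ 0.1963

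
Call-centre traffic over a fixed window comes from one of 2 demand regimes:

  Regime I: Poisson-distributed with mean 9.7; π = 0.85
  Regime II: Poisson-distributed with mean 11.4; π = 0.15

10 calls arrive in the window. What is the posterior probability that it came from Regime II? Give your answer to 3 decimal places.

0.139

Posterior ∝ prior × likelihood, so P(k | x) ∝ π_k f_k(x); normalise over all components.
Evaluate each component's likelihood at the observed value:
  p_I = 0.124537
  p_II = 0.114374
Prior × likelihood for each component:
  π_I·p_I = 0.85 × 0.124537 = 0.105856
  π_II·p_II = 0.15 × 0.114374 = 0.0171561
Marginal: 0.105856 + 0.0171561 = 0.123012
So the posterior for Regime II is 0.0171561 / 0.123012 ≈ 0.139.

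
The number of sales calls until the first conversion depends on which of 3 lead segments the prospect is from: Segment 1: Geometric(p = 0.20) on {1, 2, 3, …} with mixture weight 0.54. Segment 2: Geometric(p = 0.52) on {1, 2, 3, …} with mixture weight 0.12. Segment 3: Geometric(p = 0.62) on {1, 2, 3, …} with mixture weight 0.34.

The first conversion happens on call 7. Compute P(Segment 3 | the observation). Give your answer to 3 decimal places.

0.021

P(component k | x) = π_k·f_k(x) / marginal(x), where marginal(x) = Σ_j π_j·f_j(x).
Evaluate each component's likelihood at the observed value:
  f_1 = 0.20·(1−0.20)^6 = 0.20·0.262144 = 0.0524288
  f_2 = 0.52·(1−0.52)^6 = 0.52·0.0122306 = 0.00635991
  f_3 = 0.62·(1−0.62)^6 = 0.62·0.00301094 = 0.00186678
Prior × likelihood for each component:
  π_1·f_1 = 0.54 × 0.0524288 = 0.0283116
  π_2·f_2 = 0.12 × 0.00635991 = 0.000763189
  π_3·f_3 = 0.34 × 0.00186678 = 0.000634705
Denominator: 0.0283116 + 0.000763189 + 0.000634705 = 0.0297094
P(Segment 3 | the observation) ≈ 0.021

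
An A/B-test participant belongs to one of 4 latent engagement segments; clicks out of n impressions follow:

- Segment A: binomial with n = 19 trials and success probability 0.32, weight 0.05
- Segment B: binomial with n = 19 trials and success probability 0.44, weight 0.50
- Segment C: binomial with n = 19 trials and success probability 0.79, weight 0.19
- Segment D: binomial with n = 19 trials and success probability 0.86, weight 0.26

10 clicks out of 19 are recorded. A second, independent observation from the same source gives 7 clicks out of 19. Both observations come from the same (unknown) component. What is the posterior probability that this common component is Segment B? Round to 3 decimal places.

By Bayes' theorem, P(k | x) = P(Z=k) f_k(x) / Σ_j P(Z=j) f_j(x).
Since both observations come from the same component, the likelihood for component k is f_k(x₁)·f_k(x₂).
  f_A = [C(19,10)·0.32^10·0.68^9 = 92378·1.1259e-05·0.0310871 = 0.0323332] × [0.169233] = 0.00547183
  f_B = [C(19,10)·0.44^10·0.56^9 = 92378·0.000271974·0.00541617 = 0.136078] × [0.153021] = 0.0208228
  f_C = [C(19,10)·0.79^10·0.21^9 = 92378·0.0946828·7.9428e-07 = 0.00694725] × [7.11784e-05] = 4.94494e-07
  f_D = [C(19,10)·0.86^10·0.14^9 = 92378·0.221302·2.0661e-08 = 0.000422382] × [9.93923e-07] = 4.19815e-10
Unnormalised posteriors:
  P(Z=A)·f_A = 0.05 × 0.00547183 = 0.000273591
  P(Z=B)·f_B = 0.50 × 0.0208228 = 0.0104114
  P(Z=C)·f_C = 0.19 × 4.94494e-07 = 9.39539e-08
  P(Z=D)·f_D = 0.26 × 4.19815e-10 = 1.09152e-10
Normaliser: 0.000273591 + 0.0104114 + 9.39539e-08 + 1.09152e-10 = 0.0106851
P(Segment B | x₁,x₂) ≈ 0.974

0.974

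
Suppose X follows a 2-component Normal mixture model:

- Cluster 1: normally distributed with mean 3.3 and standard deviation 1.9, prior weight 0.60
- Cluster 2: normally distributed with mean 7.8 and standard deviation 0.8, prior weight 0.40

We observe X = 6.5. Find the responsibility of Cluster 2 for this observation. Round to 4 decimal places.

By Bayes' theorem, P(k | x) = π_k f_k(x) / Σ_j π_j f_j(x).
Evaluate each component's likelihood at the observed value:
  L_1 = 0.0508398
  L_2 = 0.133173
Unnormalised posteriors:
  π_1·L_1 = 0.60 × 0.0508398 = 0.0305039
  π_2·L_2 = 0.40 × 0.133173 = 0.0532691
Denominator: 0.0305039 + 0.0532691 = 0.083773
P(Cluster 2 | x) = 0.0532691 / 0.083773 ≈ 0.6359

0.6359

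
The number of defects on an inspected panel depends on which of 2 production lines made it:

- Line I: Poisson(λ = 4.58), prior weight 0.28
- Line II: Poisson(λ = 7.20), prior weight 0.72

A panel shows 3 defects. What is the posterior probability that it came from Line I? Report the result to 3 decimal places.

0.579

Posterior ∝ prior × likelihood, so P(k | x) ∝ π_k f_k(x); normalise over all components.
Evaluate each component's likelihood at the observed value:
  L_I = e^(−4.58)·4.58^3/3! = 0.164201
  L_II = e^(−7.20)·7.20^3/3! = 0.0464436
Weight by the priors:
  π_I·L_I = 0.28 × 0.164201 = 0.0459763
  π_II·L_II = 0.72 × 0.0464436 = 0.0334394
Evidence: 0.0459763 + 0.0334394 = 0.0794157
Responsibility of Line I: 0.0459763 / 0.0794157 ≈ 0.579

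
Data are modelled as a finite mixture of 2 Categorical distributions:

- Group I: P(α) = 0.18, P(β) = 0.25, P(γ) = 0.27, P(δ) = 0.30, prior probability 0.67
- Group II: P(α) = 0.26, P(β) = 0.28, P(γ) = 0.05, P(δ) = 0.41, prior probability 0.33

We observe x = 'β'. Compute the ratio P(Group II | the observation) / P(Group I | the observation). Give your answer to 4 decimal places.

Since P(k|x) ∝ π_k f_k(x), the posterior odds are π_i f_i(x) / (π_j f_j(x)).
Component likelihoods at x = 'β':
  f_I = P(β | comp) = 0.25
  f_II = P(β | comp) = 0.28
Odds = (0.33/0.67) × (0.28/0.25) = 0.492537 × 1.12 ≈ 0.5516

0.5516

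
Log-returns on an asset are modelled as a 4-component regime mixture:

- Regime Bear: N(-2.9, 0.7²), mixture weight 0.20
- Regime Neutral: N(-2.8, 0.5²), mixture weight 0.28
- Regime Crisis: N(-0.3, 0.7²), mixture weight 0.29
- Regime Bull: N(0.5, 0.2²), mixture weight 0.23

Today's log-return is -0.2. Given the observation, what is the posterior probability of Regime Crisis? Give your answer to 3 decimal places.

The responsibility of component k is π_k f_k(x) divided by Σ_j π_j f_j(x).
Normal densities:
  p_Bear = 0.000335114
  p_Neutral = 1.07221e-06
  p_Crisis = 0.564132
  p_Bull = 0.00436341
Weight by the priors:
  π_Bear·p_Bear = 0.20 × 0.000335114 = 6.70228e-05
  π_Neutral·p_Neutral = 0.28 × 1.07221e-06 = 3.00218e-07
  π_Crisis·p_Crisis = 0.29 × 0.564132 = 0.163598
  π_Bull·p_Bull = 0.23 × 0.00436341 = 0.00100359
Normaliser: 6.70228e-05 + 3.00218e-07 + 0.163598 + 0.00100359 = 0.164669
So the posterior for Regime Crisis is 0.163598 / 0.164669 ≈ 0.993.

0.993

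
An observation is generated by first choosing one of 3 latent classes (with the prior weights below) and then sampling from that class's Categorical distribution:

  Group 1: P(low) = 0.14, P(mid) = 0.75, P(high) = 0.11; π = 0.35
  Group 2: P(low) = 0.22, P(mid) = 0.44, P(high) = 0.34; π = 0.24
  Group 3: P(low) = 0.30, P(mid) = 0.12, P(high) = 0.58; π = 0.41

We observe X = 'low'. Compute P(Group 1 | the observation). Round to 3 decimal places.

Apply Bayes' rule: the posterior for each component is proportional to its prior times its likelihood at x.
Component likelihoods at x = 'low':
  f_1 = 0.14
  f_2 = 0.22
  f_3 = 0.3
Prior × likelihood for each component:
  P(Z=1)·f_1 = 0.35 × 0.14 = 0.049
  P(Z=2)·f_2 = 0.24 × 0.22 = 0.0528
  P(Z=3)·f_3 = 0.41 × 0.3 = 0.123
Normaliser: 0.049 + 0.0528 + 0.123 = 0.2248
So the posterior for Group 1 is 0.049 / 0.2248 ≈ 0.218.

0.218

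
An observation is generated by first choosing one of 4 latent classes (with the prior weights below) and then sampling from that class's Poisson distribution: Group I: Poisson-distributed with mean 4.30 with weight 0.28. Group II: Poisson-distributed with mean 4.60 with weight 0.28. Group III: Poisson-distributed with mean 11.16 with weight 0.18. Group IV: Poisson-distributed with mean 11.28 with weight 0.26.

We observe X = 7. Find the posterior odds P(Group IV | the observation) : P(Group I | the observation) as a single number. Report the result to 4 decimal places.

0.7385

The posterior odds equal the prior odds times the likelihood ratio: (w_i/w_j)·(f_i(x)/f_j(x)).
Poisson probabilities:
  f_I = e^(−4.30)·4.30^7/7! = 0.0731783
  f_II = e^(−4.60)·4.60^7/7! = 0.08692
  f_III = e^(−11.16)·11.16^7/7! = 0.0608825
  f_IV = e^(−11.28)·11.28^7/7! = 0.0581958
Posterior odds = (w_IV·f_IV) / (w_I·f_I) = (0.26·0.0581958) / (0.28·0.0731783) = 0.0151309 / 0.0204899 ≈ 0.7385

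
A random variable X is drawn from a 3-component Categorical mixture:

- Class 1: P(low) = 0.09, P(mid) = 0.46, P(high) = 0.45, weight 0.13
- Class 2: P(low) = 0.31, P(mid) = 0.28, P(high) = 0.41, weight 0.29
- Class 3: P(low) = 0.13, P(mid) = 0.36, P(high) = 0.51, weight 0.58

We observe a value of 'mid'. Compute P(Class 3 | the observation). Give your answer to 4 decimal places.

Apply Bayes' rule: the posterior for each component is proportional to its prior times its likelihood at x.
Evaluate each component's likelihood at the observed value:
  L_1 = 0.46
  L_2 = 0.28
  L_3 = 0.36
Multiply by the mixture weights:
  π_1·L_1 = 0.13 × 0.46 = 0.0598
  π_2·L_2 = 0.29 × 0.28 = 0.0812
  π_3·L_3 = 0.58 × 0.36 = 0.2088
Sum: 0.0598 + 0.0812 + 0.2088 = 0.3498
P(Class 3 | 'mid') = 0.2088 / 0.3498 ≈ 0.5969

0.5969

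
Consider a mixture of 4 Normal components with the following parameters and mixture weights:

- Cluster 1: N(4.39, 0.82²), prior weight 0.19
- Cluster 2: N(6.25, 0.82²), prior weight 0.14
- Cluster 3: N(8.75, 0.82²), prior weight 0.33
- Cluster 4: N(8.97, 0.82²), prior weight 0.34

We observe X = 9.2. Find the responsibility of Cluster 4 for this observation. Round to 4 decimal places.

0.5350

The responsibility of component k is P(Z=k) f_k(x) divided by Σ_j P(Z=j) f_j(x).
Normal densities:
  L_1 = (1/(0.82·√(2π)))·exp(−(9.2−4.39)²/(2·0.82²)) = 0.486515·exp(-17.20412) = 1.64226e-08
  L_2 = (1/(0.82·√(2π)))·exp(−(9.2−6.25)²/(2·0.82²)) = 0.486515·exp(-6.47122) = 0.000752801
  L_3 = (1/(0.82·√(2π)))·exp(−(9.2−8.75)²/(2·0.82²)) = 0.486515·exp(-0.15058) = 0.418505
  L_4 = (1/(0.82·√(2π)))·exp(−(9.2−8.97)²/(2·0.82²)) = 0.486515·exp(-0.03934) = 0.467749
Prior × likelihood for each component:
  P(Z=1)·L_1 = 0.19 × 1.64226e-08 = 3.12029e-09
  P(Z=2)·L_2 = 0.14 × 0.000752801 = 0.000105392
  P(Z=3)·L_3 = 0.33 × 0.418505 = 0.138106
  P(Z=4)·L_4 = 0.34 × 0.467749 = 0.159035
Sum: 3.12029e-09 + 0.000105392 + 0.138106 + 0.159035 = 0.297246
Responsibility of Cluster 4: 0.159035 / 0.297246 ≈ 0.5350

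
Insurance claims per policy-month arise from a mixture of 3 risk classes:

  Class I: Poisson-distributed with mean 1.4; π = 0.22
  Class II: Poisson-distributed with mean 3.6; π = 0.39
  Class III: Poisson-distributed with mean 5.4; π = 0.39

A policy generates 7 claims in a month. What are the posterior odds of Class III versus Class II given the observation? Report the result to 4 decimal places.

2.8243

Posterior odds = (π_i f_i(x)) / (π_j f_j(x)); the normalising sum cancels.
Component likelihoods at x = 7 claims:
  f_I = e^(−1.4)·1.4^7/7! = 0.000515767
  f_II = e^(−3.6)·3.6^7/7! = 0.0424841
  f_III = e^(−5.4)·5.4^7/7! = 0.119987
Odds = (0.39/0.39) × (0.119987/0.0424841) = 1 × 2.82429 ≈ 2.8243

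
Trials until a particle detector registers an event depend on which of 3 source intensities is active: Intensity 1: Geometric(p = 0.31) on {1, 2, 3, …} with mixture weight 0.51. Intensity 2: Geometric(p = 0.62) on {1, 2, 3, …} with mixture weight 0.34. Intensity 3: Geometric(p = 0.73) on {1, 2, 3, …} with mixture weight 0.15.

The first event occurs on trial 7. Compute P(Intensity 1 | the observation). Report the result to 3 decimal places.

Posterior ∝ prior × likelihood, so P(k | x) ∝ P(Z=k) f_k(x); normalise over all components.
Geometric probabilities:
  p_1 = 0.31·(1−0.31)^6 = 0.31·0.107918 = 0.0334546
  p_2 = 0.62·(1−0.62)^6 = 0.62·0.00301094 = 0.00186678
  p_3 = 0.73·(1−0.73)^6 = 0.73·0.00038742 = 0.000282817
Weight by the priors:
  P(Z=1)·p_1 = 0.51 × 0.0334546 = 0.0170619
  P(Z=2)·p_2 = 0.34 × 0.00186678 = 0.000634705
  P(Z=3)·p_3 = 0.15 × 0.000282817 = 4.24225e-05
Denominator: 0.0170619 + 0.000634705 + 4.24225e-05 = 0.017739
P(Intensity 1 | the observation) = 0.0170619 / 0.017739 ≈ 0.962

0.962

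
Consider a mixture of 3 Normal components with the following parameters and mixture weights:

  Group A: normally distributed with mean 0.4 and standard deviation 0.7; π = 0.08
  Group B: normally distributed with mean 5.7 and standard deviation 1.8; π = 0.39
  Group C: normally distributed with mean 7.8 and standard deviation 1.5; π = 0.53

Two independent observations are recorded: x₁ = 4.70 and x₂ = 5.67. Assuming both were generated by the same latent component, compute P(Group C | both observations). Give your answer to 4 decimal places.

The responsibility of component k is P(Z=k) f_k(x) divided by Σ_j P(Z=j) f_j(x).
Since both observations come from the same component, the likelihood for component k is f_k(x₁)·f_k(x₂).
  f_A = [(1/(0.7·√(2π)))·exp(−(4.70−0.4)²/(2·0.7²)) = 0.569918·exp(-18.86735) = 3.64609e-09] × [2.80569e-13] = 1.02298e-21
  f_B = [(1/(1.8·√(2π)))·exp(−(4.70−5.7)²/(2·1.8²)) = 0.221635·exp(-0.15432) = 0.18994] × [0.221604] = 0.0420915
  f_C = [(1/(1.5·√(2π)))·exp(−(4.70−7.8)²/(2·1.5²)) = 0.265962·exp(-2.13556) = 0.031431] × [0.0970428] = 0.00305016
Unnormalised posteriors:
  P(Z=A)·f_A = 0.08 × 1.02298e-21 = 8.18383e-23
  P(Z=B)·f_B = 0.39 × 0.0420915 = 0.0164157
  P(Z=C)·f_C = 0.53 × 0.00305016 = 0.00161658
Sum: 8.18383e-23 + 0.0164157 + 0.00161658 = 0.0180323
So the posterior for Group C is 0.00161658 / 0.0180323 ≈ 0.0896.

0.0896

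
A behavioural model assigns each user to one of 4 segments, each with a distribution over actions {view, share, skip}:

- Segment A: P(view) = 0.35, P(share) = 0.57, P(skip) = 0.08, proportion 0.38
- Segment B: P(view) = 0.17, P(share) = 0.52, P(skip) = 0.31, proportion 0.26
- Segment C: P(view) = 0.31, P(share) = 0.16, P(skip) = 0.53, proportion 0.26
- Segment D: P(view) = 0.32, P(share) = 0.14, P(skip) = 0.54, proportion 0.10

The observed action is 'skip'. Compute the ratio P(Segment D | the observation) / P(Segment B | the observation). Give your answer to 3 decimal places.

The posterior odds equal the prior odds times the likelihood ratio: (P(Z=i)/P(Z=j))·(f_i(x)/f_j(x)).
Evaluate each component's likelihood at the observed value:
  f_A = P(skip | comp) = 0.08
  f_B = P(skip | comp) = 0.31
  f_C = P(skip | comp) = 0.53
  f_D = P(skip | comp) = 0.54
0.054 / 0.0806 ≈ 0.670

0.670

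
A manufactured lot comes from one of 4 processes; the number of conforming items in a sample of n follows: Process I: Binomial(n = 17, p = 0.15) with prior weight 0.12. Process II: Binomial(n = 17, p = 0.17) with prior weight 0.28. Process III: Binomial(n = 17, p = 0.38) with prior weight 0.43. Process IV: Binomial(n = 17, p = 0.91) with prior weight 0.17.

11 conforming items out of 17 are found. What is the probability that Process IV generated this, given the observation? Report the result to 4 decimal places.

0.0521

By Bayes' theorem, P(k | x) = π_k f_k(x) / Σ_j π_j f_j(x).
Evaluate each component's likelihood at the observed value:
  L_I = C(17,11)·0.15^11·0.85^6 = 12376·8.64976e-10·0.37715 = 4.03736e-06
  L_II = C(17,11)·0.17^11·0.83^6 = 12376·3.42719e-09·0.32694 = 1.38671e-05
  L_III = C(17,11)·0.38^11·0.62^6 = 12376·2.38572e-05·0.0568002 = 0.0167707
  L_IV = C(17,11)·0.91^11·0.09^6 = 12376·0.354369·5.31441e-07 = 0.00233072
Multiply by the mixture weights:
  π_I·L_I = 0.12 × 4.03736e-06 = 4.84483e-07
  π_II·L_II = 0.28 × 1.38671e-05 = 3.8828e-06
  π_III·L_III = 0.43 × 0.0167707 = 0.00721138
  π_IV·L_IV = 0.17 × 0.00233072 = 0.000396223
Marginal: 4.84483e-07 + 3.8828e-06 + 0.00721138 + 0.000396223 = 0.00761197
Responsibility of Process IV: 0.000396223 / 0.00761197 ≈ 0.0521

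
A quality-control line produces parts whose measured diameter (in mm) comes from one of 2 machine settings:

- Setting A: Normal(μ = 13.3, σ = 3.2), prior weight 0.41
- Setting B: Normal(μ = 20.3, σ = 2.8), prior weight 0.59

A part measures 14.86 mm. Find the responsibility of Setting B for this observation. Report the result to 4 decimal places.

By Bayes' theorem, P(k | x) = w_k f_k(x) / Σ_j w_j f_j(x).
Component likelihoods at x = 14.86 mm:
  L_A = (1/(3.2·√(2π)))·exp(−(14.86−13.3)²/(2·3.2²)) = 0.124669·exp(-0.11883) = 0.110702
  L_B = (1/(2.8·√(2π)))·exp(−(14.86−20.3)²/(2·2.8²)) = 0.142479·exp(-1.88735) = 0.0215818
Weight by the priors:
  w_A·L_A = 0.41 × 0.110702 = 0.0453876
  w_B·L_B = 0.59 × 0.0215818 = 0.0127333
Denominator: 0.0453876 + 0.0127333 = 0.0581209
So the posterior for Setting B is 0.0127333 / 0.0581209 ≈ 0.2191.

0.2191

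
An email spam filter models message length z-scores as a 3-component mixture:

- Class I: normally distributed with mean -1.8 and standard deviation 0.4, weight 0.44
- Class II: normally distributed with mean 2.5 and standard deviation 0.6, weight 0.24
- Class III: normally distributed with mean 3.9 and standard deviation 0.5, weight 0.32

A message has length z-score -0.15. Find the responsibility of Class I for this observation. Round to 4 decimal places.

0.9053

P(component k | x) = π_k·f_k(x) / marginal(x), where marginal(x) = Σ_j π_j·f_j(x).
Normal densities:
  f_I = 0.000201351
  f_II = 3.8626e-05
  f_III = 4.51762e-15
Unnormalised posteriors:
  π_I·f_I = 0.44 × 0.000201351 = 8.85945e-05
  π_II·f_II = 0.24 × 3.8626e-05 = 9.27024e-06
  π_III·f_III = 0.32 × 4.51762e-15 = 1.44564e-15
Evidence: 8.85945e-05 + 9.27024e-06 + 1.44564e-15 = 9.78647e-05
So the posterior for Class I is 8.85945e-05 / 9.78647e-05 ≈ 0.9053.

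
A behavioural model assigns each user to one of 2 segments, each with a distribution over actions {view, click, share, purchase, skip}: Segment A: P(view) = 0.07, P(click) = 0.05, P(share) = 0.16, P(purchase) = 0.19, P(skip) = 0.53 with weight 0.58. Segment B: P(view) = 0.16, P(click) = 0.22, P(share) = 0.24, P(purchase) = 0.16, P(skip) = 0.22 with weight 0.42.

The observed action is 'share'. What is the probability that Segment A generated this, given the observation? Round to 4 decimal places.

0.4793

Posterior ∝ prior × likelihood, so P(k | x) ∝ π_k f_k(x); normalise over all components.
Evaluate each component's likelihood at the observed value:
  f_A = P(share | comp) = 0.16
  f_B = P(share | comp) = 0.24
Unnormalised posteriors:
  π_A·f_A = 0.58 × 0.16 = 0.0928
  π_B·f_B = 0.42 × 0.24 = 0.1008
Evidence: 0.0928 + 0.1008 = 0.1936
P(Segment A | the observation) = 0.0928 / 0.1936 ≈ 0.4793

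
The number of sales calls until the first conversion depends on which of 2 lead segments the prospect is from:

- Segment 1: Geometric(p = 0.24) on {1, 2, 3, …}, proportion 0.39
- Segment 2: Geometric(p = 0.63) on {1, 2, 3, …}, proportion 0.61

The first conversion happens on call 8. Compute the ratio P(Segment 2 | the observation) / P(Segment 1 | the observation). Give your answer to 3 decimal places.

The posterior odds equal the prior odds times the likelihood ratio: (w_i/w_j)·(f_i(x)/f_j(x)).
Component likelihoods at x = 8:
  f_1 = 0.0351485
  f_2 = 0.000598071
0.000364823 / 0.0137079 ≈ 0.027

0.027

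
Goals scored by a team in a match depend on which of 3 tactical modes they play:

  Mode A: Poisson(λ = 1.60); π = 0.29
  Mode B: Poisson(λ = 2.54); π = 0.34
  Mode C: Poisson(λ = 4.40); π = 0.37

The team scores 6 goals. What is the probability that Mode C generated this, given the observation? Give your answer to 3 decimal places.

By Bayes' theorem, P(k | x) = π_k f_k(x) / Σ_j π_j f_j(x).
Poisson probabilities:
  p_A = 0.00470453
  p_B = 0.0294145
  p_C = 0.123734
Weight by the priors:
  π_A·p_A = 0.29 × 0.00470453 = 0.00136431
  π_B·p_B = 0.34 × 0.0294145 = 0.0100009
  π_C·p_C = 0.37 × 0.123734 = 0.0457815
Evidence: 0.00136431 + 0.0100009 + 0.0457815 = 0.0571467
Responsibility of Mode C: 0.0457815 / 0.0571467 ≈ 0.801

0.801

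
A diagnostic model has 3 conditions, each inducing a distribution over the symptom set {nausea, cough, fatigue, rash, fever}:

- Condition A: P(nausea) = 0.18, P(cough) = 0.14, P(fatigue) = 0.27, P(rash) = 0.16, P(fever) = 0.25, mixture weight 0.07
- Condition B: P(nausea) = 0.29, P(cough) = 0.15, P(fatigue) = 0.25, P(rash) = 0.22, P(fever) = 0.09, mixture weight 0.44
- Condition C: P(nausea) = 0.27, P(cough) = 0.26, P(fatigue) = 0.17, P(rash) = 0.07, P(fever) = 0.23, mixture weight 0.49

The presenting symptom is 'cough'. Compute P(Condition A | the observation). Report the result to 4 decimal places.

0.0482

The responsibility of component k is π_k f_k(x) divided by Σ_j π_j f_j(x).
Categorical probabilities:
  f_A = P(cough | comp) = 0.14
  f_B = P(cough | comp) = 0.15
  f_C = P(cough | comp) = 0.26
Weight by the priors:
  π_A·f_A = 0.07 × 0.14 = 0.0098
  π_B·f_B = 0.44 × 0.15 = 0.066
  π_C·f_C = 0.49 × 0.26 = 0.1274
Marginal: 0.0098 + 0.066 + 0.1274 = 0.2032
So the posterior for Condition A is 0.0098 / 0.2032 ≈ 0.0482.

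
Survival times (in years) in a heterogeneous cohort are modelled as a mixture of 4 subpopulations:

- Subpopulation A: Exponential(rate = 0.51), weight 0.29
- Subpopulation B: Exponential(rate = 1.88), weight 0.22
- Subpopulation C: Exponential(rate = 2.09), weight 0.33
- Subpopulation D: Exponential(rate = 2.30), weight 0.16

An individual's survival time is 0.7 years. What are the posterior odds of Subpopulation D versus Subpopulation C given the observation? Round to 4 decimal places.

The posterior odds equal the prior odds times the likelihood ratio: (P(Z=i)/P(Z=j))·(f_i(x)/f_j(x)).
Component likelihoods at x = 0.7 years:
  L_A = 0.51·e^(−0.51·0.7) = 0.51·e^(−0.3570) = 0.356884
  L_B = 1.88·e^(−1.88·0.7) = 1.88·e^(−1.3160) = 0.504227
  L_C = 2.09·e^(−2.09·0.7) = 2.09·e^(−1.4630) = 0.48392
  L_D = 2.30·e^(−2.30·0.7) = 2.30·e^(−1.6100) = 0.459742
0.0735586 / 0.159694 ≈ 0.4606

0.4606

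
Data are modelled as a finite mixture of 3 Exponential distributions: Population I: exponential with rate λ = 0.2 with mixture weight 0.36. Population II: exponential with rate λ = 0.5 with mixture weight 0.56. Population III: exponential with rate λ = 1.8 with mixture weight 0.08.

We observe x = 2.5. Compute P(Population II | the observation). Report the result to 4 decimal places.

0.6393

The responsibility of component k is w_k f_k(x) divided by Σ_j w_j f_j(x).
Exponential densities:
  f_I = 0.121306
  f_II = 0.143252
  f_III = 0.0199962
Multiply by the mixture weights:
  w_I·f_I = 0.36 × 0.121306 = 0.0436702
  w_II·f_II = 0.56 × 0.143252 = 0.0802213
  w_III·f_III = 0.08 × 0.0199962 = 0.0015997
Denominator: 0.0436702 + 0.0802213 + 0.0015997 = 0.125491
P(Population II | data) ≈ 0.6393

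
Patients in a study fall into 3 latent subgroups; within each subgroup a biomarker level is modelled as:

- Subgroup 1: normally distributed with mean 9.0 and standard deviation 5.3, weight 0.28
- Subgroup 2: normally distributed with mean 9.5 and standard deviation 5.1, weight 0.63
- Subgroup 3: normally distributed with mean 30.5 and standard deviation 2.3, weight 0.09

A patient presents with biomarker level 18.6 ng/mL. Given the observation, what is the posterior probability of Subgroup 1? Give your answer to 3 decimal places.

Apply Bayes' rule: the posterior for each component is proportional to its prior times its likelihood at x.
Normal densities:
  f_1 = (1/(5.3·√(2π)))·exp(−(18.6−9.0)²/(2·5.3²)) = 0.075272·exp(-1.64044) = 0.0145948
  f_2 = (1/(5.1·√(2π)))·exp(−(18.6−9.5)²/(2·5.1²)) = 0.078224·exp(-1.59189) = 0.0159218
  f_3 = (1/(2.3·√(2π)))·exp(−(18.6−30.5)²/(2·2.3²)) = 0.173453·exp(-13.38469) = 2.66862e-07
Weight by the priors:
  π_1·f_1 = 0.28 × 0.0145948 = 0.00408656
  π_2·f_2 = 0.63 × 0.0159218 = 0.0100307
  π_3·f_3 = 0.09 × 2.66862e-07 = 2.40175e-08
Marginal: 0.00408656 + 0.0100307 + 2.40175e-08 = 0.0141173
Responsibility of Subgroup 1: 0.00408656 / 0.0141173 ≈ 0.289

0.289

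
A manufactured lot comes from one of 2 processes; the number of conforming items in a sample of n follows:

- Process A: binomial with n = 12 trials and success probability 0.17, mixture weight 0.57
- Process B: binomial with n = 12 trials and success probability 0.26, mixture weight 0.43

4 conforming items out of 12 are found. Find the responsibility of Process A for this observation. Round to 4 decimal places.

0.3777

P(component k | x) = π_k·f_k(x) / marginal(x), where marginal(x) = Σ_j π_j·f_j(x).
Component likelihoods at x = 4 conforming items out of 12:
  L_A = C(12,4)·0.17^4·0.83^8 = 495·0.00083521·0.225229 = 0.0931163
  L_B = C(12,4)·0.26^4·0.74^8 = 495·0.00456976·0.0899195 = 0.203401
Weight by the priors:
  π_A·L_A = 0.57 × 0.0931163 = 0.0530763
  π_B·L_B = 0.43 × 0.203401 = 0.0874623
Normaliser: 0.0530763 + 0.0874623 = 0.140539
Responsibility of Process A: 0.0530763 / 0.140539 ≈ 0.3777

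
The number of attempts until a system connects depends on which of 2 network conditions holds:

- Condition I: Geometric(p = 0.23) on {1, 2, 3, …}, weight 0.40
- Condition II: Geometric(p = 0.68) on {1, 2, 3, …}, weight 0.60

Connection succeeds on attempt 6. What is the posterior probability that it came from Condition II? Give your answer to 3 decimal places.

By Bayes' theorem, P(k | x) = π_k f_k(x) / Σ_j π_j f_j(x).
Geometric probabilities:
  p_I = 0.062256
  p_II = 0.0022817
Weight by the priors:
  π_I·p_I = 0.40 × 0.062256 = 0.0249024
  π_II·p_II = 0.60 × 0.0022817 = 0.00136902
Denominator: 0.0249024 + 0.00136902 = 0.0262714
P(Condition II | 6) = 0.00136902 / 0.0262714 ≈ 0.052

0.052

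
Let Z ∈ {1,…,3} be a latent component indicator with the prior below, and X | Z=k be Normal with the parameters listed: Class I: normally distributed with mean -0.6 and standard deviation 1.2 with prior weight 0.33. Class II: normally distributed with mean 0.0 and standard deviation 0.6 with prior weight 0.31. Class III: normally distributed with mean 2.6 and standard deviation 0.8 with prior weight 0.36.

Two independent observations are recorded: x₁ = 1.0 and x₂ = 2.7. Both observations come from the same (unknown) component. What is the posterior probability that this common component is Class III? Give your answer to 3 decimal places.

By Bayes' theorem, P(k | x) = π_k f_k(x) / Σ_j π_j f_j(x).
Since both observations come from the same component, the likelihood for component k is f_k(x₁)·f_k(x₂).
  p_I = [(1/(1.2·√(2π)))·exp(−(1.0−-0.6)²/(2·1.2²)) = 0.332452·exp(-0.88889) = 0.136675] × [0.00757797] = 0.00103572
  p_II = [(1/(0.6·√(2π)))·exp(−(1.0−0.0)²/(2·0.6²)) = 0.664904·exp(-1.38889) = 0.165795] × [2.66396e-05] = 4.41671e-06
  p_III = [(1/(0.8·√(2π)))·exp(−(1.0−2.6)²/(2·0.8²)) = 0.498678·exp(-2.00000) = 0.0674887] × [0.494797] = 0.0333932
Multiply by the mixture weights:
  π_I·p_I = 0.33 × 0.00103572 = 0.000341787
  π_II·p_II = 0.31 × 4.41671e-06 = 1.36918e-06
  π_III·p_III = 0.36 × 0.0333932 = 0.0120216
Evidence: 0.000341787 + 1.36918e-06 + 0.0120216 = 0.0123647
Responsibility of Class III: 0.0120216 / 0.0123647 ≈ 0.972

0.972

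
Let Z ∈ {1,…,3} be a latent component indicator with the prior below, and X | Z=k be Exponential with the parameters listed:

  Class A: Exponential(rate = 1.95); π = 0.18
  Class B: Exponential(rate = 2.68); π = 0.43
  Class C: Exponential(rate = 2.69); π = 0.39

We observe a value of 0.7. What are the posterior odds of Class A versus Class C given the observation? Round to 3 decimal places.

0.562

The posterior odds equal the prior odds times the likelihood ratio: (w_i/w_j)·(f_i(x)/f_j(x)).
Exponential densities:
  L_A = 1.95·e^(−1.95·0.7) = 1.95·e^(−1.3650) = 0.497992
  L_B = 2.68·e^(−2.68·0.7) = 2.68·e^(−1.8760) = 0.410581
  L_C = 2.69·e^(−2.69·0.7) = 2.69·e^(−1.8830) = 0.409238
Posterior odds = (w_A·L_A) / (w_C·L_C) = (0.18·0.497992) / (0.39·0.409238) = 0.0896386 / 0.159603 ≈ 0.562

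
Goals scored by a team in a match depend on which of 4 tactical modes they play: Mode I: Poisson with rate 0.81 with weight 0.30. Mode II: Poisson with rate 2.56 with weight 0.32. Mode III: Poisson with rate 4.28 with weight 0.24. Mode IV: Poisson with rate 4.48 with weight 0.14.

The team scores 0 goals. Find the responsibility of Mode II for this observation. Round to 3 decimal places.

The responsibility of component k is P(Z=k) f_k(x) divided by Σ_j P(Z=j) f_j(x).
Component likelihoods at x = 0 goals:
  L_I = 0.444858
  L_II = 0.0773047
  L_III = 0.0138427
  L_IV = 0.0113334
Weight by the priors:
  P(Z=I)·L_I = 0.30 × 0.444858 = 0.133457
  P(Z=II)·L_II = 0.32 × 0.0773047 = 0.0247375
  P(Z=III)·L_III = 0.24 × 0.0138427 = 0.00332224
  P(Z=IV)·L_IV = 0.14 × 0.0113334 = 0.00158668
Marginal: 0.133457 + 0.0247375 + 0.00332224 + 0.00158668 = 0.163104
So the posterior for Mode II is 0.0247375 / 0.163104 ≈ 0.152.

0.152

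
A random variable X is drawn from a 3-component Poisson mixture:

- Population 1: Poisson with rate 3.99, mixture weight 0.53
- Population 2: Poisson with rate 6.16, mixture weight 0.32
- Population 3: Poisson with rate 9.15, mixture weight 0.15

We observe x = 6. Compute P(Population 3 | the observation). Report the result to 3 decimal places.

The responsibility of component k is w_k f_k(x) divided by Σ_j w_j f_j(x).
Component likelihoods at x = 6:
  f_1 = e^(−3.99)·3.99^6/6! = 0.103674
  f_2 = e^(−6.16)·6.16^6/6! = 0.160287
  f_3 = e^(−9.15)·9.15^6/6! = 0.0865764
Prior × likelihood for each component:
  w_1·f_1 = 0.53 × 0.103674 = 0.0549472
  w_2·f_2 = 0.32 × 0.160287 = 0.0512918
  w_3·f_3 = 0.15 × 0.0865764 = 0.0129865
Evidence: 0.0549472 + 0.0512918 + 0.0129865 = 0.119225
Responsibility of Population 3: 0.0129865 / 0.119225 ≈ 0.109

0.109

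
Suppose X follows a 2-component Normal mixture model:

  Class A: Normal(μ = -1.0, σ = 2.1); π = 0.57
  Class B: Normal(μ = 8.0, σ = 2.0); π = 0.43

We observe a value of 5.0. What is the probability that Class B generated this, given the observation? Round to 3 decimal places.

0.938

P(component k | x) = P(Z=k)·f_k(x) / marginal(x), where marginal(x) = Σ_j P(Z=j)·f_j(x).
Normal densities:
  f_A = (1/(2.1·√(2π)))·exp(−(5.0−-1.0)²/(2·2.1²)) = 0.189973·exp(-4.08163) = 0.00320671
  f_B = (1/(2.0·√(2π)))·exp(−(5.0−8.0)²/(2·2.0²)) = 0.199471·exp(-1.12500) = 0.0647588
Prior × likelihood for each component:
  P(Z=A)·f_A = 0.57 × 0.00320671 = 0.00182783
  P(Z=B)·f_B = 0.43 × 0.0647588 = 0.0278463
Evidence: 0.00182783 + 0.0278463 = 0.0296741
P(Class B | data) ≈ 0.938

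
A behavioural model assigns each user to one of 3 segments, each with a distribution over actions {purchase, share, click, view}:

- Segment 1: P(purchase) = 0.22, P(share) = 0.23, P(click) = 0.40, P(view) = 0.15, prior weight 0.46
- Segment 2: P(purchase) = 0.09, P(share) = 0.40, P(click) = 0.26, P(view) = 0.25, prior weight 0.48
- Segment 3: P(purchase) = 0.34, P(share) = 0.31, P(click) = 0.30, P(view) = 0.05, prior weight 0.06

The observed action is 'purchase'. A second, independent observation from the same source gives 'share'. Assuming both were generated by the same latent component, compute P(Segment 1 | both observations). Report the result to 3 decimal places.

Apply Bayes' rule: the posterior for each component is proportional to its prior times its likelihood at x.
Since both observations come from the same component, the likelihood for component k is f_k(x₁)·f_k(x₂).
  f_1 = [P(purchase | comp) = 0.22] × [0.23] = 0.0506
  f_2 = [P(purchase | comp) = 0.09] × [0.4] = 0.036
  f_3 = [P(purchase | comp) = 0.34] × [0.31] = 0.1054
Unnormalised posteriors:
  P(Z=1)·f_1 = 0.46 × 0.0506 = 0.023276
  P(Z=2)·f_2 = 0.48 × 0.036 = 0.01728
  P(Z=3)·f_3 = 0.06 × 0.1054 = 0.006324
Marginal: 0.023276 + 0.01728 + 0.006324 = 0.04688
Responsibility of Segment 1: 0.023276 / 0.04688 ≈ 0.497

0.497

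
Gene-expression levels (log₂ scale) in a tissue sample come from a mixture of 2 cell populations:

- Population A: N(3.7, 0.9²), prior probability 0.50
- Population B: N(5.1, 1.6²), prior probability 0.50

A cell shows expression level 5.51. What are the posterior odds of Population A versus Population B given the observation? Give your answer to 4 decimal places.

0.2431

The posterior odds equal the prior odds times the likelihood ratio: (P(Z=i)/P(Z=j))·(f_i(x)/f_j(x)).
Normal densities:
  f_A = (1/(0.9·√(2π)))·exp(−(5.51−3.7)²/(2·0.9²)) = 0.443269·exp(-2.02228) = 0.0586679
  f_B = (1/(1.6·√(2π)))·exp(−(5.51−5.1)²/(2·1.6²)) = 0.249339·exp(-0.03283) = 0.241286
Posterior odds = (P(Z=A)·f_A) / (P(Z=B)·f_B) = (0.50·0.0586679) / (0.50·0.241286) = 0.029334 / 0.120643 ≈ 0.2431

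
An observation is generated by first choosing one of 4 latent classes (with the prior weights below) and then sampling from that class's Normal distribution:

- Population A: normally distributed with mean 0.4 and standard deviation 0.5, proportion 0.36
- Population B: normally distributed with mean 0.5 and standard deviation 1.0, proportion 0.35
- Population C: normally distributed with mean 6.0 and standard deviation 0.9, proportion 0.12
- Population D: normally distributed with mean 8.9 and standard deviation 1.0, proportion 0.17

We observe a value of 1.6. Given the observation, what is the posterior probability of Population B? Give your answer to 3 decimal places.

By Bayes' theorem, P(k | x) = π_k f_k(x) / Σ_j π_j f_j(x).
Evaluate each component's likelihood at the observed value:
  p_A = (1/(0.5·√(2π)))·exp(−(1.6−0.4)²/(2·0.5²)) = 0.797885·exp(-2.88000) = 0.0447891
  p_B = (1/(1.0·√(2π)))·exp(−(1.6−0.5)²/(2·1.0²)) = 0.398942·exp(-0.60500) = 0.217852
  p_C = (1/(0.9·√(2π)))·exp(−(1.6−6.0)²/(2·0.9²)) = 0.443269·exp(-11.95062) = 2.86141e-06
  p_D = (1/(1.0·√(2π)))·exp(−(1.6−8.9)²/(2·1.0²)) = 0.398942·exp(-26.64500) = 1.06938e-12
Unnormalised posteriors:
  π_A·p_A = 0.36 × 0.0447891 = 0.0161241
  π_B·p_B = 0.35 × 0.217852 = 0.0762483
  π_C·p_C = 0.12 × 2.86141e-06 = 3.43369e-07
  π_D·p_D = 0.17 × 1.06938e-12 = 1.81795e-13
Denominator: 0.0161241 + 0.0762483 + 3.43369e-07 + 1.81795e-13 = 0.0923727
P(Population B | 1.6) ≈ 0.825

0.825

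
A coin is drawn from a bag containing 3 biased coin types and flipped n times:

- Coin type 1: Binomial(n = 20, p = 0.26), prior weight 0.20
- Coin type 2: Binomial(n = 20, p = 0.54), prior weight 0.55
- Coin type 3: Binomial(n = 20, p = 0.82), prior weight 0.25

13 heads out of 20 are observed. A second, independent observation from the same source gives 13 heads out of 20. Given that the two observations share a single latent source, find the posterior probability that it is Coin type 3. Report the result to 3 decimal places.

Posterior ∝ prior × likelihood, so P(k | x) ∝ w_k f_k(x); normalise over all components.
Since both observations come from the same component, the likelihood for component k is f_k(x₁)·f_k(x₂).
  f_1 = [0.000233716] × [0.000233716] = 5.46234e-08
  f_2 = [0.11216] × [0.11216] = 0.0125798
  f_3 = [0.0359668] × [0.0359668] = 0.00129361
Weight by the priors:
  w_1·f_1 = 0.20 × 5.46234e-08 = 1.09247e-08
  w_2·f_2 = 0.55 × 0.0125798 = 0.00691891
  w_3·f_3 = 0.25 × 0.00129361 = 0.000323402
Denominator: 1.09247e-08 + 0.00691891 + 0.000323402 = 0.00724232
So the posterior for Coin type 3 is 0.000323402 / 0.00724232 ≈ 0.045.

0.045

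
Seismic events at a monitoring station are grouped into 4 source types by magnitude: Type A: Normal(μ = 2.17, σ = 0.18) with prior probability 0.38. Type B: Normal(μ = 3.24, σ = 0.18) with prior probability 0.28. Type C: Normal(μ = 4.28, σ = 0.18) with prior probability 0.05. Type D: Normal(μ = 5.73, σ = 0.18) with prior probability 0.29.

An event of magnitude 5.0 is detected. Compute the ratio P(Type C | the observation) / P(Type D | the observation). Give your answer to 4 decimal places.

Only the two components matter; the odds are (π_i f_i(x)) / (π_j f_j(x)).
Evaluate each component's likelihood at the observed value:
  f_A = (1/(0.18·√(2π)))·exp(−(5.0−2.17)²/(2·0.18²)) = 2.216346·exp(-123.59414) = 4.67075e-54
  f_B = (1/(0.18·√(2π)))·exp(−(5.0−3.24)²/(2·0.18²)) = 2.216346·exp(-47.80247) = 3.84848e-21
  f_C = (1/(0.18·√(2π)))·exp(−(5.0−4.28)²/(2·0.18²)) = 2.216346·exp(-8.00000) = 0.000743501
  f_D = (1/(0.18·√(2π)))·exp(−(5.0−5.73)²/(2·0.18²)) = 2.216346·exp(-8.22377) = 0.000594431
Posterior odds = (π_C·f_C) / (π_D·f_D) = (0.05·0.000743501) / (0.29·0.000594431) = 3.71751e-05 / 0.000172385 ≈ 0.2157

0.2157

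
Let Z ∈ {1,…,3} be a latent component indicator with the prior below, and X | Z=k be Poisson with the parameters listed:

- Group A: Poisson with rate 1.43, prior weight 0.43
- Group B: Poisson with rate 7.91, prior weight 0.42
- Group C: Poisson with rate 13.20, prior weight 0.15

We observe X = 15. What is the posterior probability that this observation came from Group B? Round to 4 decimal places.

Apply Bayes' rule: the posterior for each component is proportional to its prior times its likelihood at x.
Evaluate each component's likelihood at the observed value:
  p_A = e^(−1.43)·1.43^15/15! = 3.91291e-11
  p_B = e^(−7.91)·7.91^15/15! = 0.00833448
  p_C = e^(−13.20)·13.20^15/15! = 0.0910798
Multiply by the mixture weights:
  π_A·p_A = 0.43 × 3.91291e-11 = 1.68255e-11
  π_B·p_B = 0.42 × 0.00833448 = 0.00350048
  π_C·p_C = 0.15 × 0.0910798 = 0.013662
Marginal: 1.68255e-11 + 0.00350048 + 0.013662 = 0.0171625
P(Group B | x) = 0.00350048 / 0.0171625 ≈ 0.2040

0.2040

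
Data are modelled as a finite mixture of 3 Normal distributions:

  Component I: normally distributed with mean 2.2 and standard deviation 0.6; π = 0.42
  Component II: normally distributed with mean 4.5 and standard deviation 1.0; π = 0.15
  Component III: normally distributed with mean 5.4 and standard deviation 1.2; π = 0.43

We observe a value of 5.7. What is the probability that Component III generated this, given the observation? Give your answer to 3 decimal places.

By Bayes' theorem, P(k | x) = P(Z=k) f_k(x) / Σ_j P(Z=j) f_j(x).
Evaluate each component's likelihood at the observed value:
  f_I = 2.71469e-08
  f_II = 0.194186
  f_III = 0.322223
Multiply by the mixture weights:
  P(Z=I)·f_I = 0.42 × 2.71469e-08 = 1.14017e-08
  P(Z=II)·f_II = 0.15 × 0.194186 = 0.0291279
  P(Z=III)·f_III = 0.43 × 0.322223 = 0.138556
Marginal: 1.14017e-08 + 0.0291279 + 0.138556 = 0.167684
P(Component III | 5.7) = 0.138556 / 0.167684 ≈ 0.826

0.826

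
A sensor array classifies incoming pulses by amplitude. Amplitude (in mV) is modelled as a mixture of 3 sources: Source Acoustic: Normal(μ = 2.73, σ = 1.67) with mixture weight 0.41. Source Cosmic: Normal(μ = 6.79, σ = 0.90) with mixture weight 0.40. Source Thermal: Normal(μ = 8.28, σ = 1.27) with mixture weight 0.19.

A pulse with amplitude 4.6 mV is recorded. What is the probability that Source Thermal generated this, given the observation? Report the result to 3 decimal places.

By Bayes' theorem, P(k | x) = w_k f_k(x) / Σ_j w_j f_j(x).
Evaluate each component's likelihood at the observed value:
  L_Acoustic = (1/(1.67·√(2π)))·exp(−(4.6−2.73)²/(2·1.67²)) = 0.238888·exp(-0.62693) = 0.127621
  L_Cosmic = (1/(0.90·√(2π)))·exp(−(4.6−6.79)²/(2·0.90²)) = 0.443269·exp(-2.96056) = 0.022957
  L_Thermal = (1/(1.27·√(2π)))·exp(−(4.6−8.28)²/(2·1.27²)) = 0.314128·exp(-4.19815) = 0.00471924
Multiply by the mixture weights:
  w_Acoustic·L_Acoustic = 0.41 × 0.127621 = 0.0523244
  w_Cosmic·L_Cosmic = 0.40 × 0.022957 = 0.00918279
  w_Thermal·L_Thermal = 0.19 × 0.00471924 = 0.000896655
Denominator: 0.0523244 + 0.00918279 + 0.000896655 = 0.0624039
P(Source Thermal | 4.6 mV) ≈ 0.014

0.014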